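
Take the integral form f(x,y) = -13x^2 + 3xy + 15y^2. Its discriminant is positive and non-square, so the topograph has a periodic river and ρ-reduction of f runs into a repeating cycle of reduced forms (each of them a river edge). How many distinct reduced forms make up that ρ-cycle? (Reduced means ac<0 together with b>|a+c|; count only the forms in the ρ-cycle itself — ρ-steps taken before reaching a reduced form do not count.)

D = 789, ⌊√D⌋ = 28
river: ρ → (15,27,-1)
river: ρ → (-1,27,15)
river: ρ → (15,3,-13)
river: ρ → (-13,23,5)
river: ρ → (5,27,-3)
river: ρ → (-3,27,5)
river: ρ → (5,23,-13)
river: ρ → (-13,3,15)
ρ-cycle length = 8 (tail of 0 descent steps not counted)

8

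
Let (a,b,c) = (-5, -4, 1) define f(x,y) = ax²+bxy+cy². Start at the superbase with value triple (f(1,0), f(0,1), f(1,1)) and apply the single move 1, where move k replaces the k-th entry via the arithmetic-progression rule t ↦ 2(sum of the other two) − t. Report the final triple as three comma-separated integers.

start (-5,1,-8) = (f(1,0),f(0,1),f(1,1))
replace slot 1: 2·(1+(-8)) − (-5) = -9 → (-9,1,-8)

-9,1,-8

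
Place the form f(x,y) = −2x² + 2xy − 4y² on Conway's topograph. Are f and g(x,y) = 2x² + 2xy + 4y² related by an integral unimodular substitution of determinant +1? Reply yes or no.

D₁ = -28, D₂ = -28
f is negative-definite; reduce −f:
−f: translate: b→2 (≡-2 mod 4), so (2,-2,4)→(2,2,4)
−f: reduced (well bottom): (2,2,4) with a≤c, −a<b≤a
flip sign back: reduced form of f is (-2,-2,-4)
g: reduced (well bottom): (2,2,4) with a≤c, −a<b≤a
reduced forms (-2, -2, -4) vs (2, 2, 4) ⇒ inequivalent

no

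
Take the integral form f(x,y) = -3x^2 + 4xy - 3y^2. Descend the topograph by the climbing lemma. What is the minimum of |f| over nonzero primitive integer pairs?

translate: b→2 (≡-4 mod 6), so (3,-4,3)→(3,2,2)
flip: (3,2,2)→(2,-2,3)
translate: b→2 (≡-2 mod 4), so (2,-2,3)→(2,2,3)
reduced (well bottom): (2,2,3) with a≤c, −a<b≤a
well minimum |f| = |-2| = 2 (negative-definite)

2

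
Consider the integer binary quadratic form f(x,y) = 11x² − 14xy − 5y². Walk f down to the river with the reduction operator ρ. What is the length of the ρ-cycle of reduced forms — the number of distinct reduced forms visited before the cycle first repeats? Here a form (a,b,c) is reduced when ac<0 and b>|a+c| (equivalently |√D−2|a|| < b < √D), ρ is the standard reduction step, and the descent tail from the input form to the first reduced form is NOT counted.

D = 416, ⌊√D⌋ = 20
descent: ρ → (-5,14,11)  [lands on river]
river: ρ → (11,8,-8)
river: ρ → (-8,8,11)
river: ρ → (11,14,-5)
river: ρ → (-5,16,8)
river: ρ → (8,16,-5)
ρ-cycle length = 6 (tail of 1 descent step not counted)

6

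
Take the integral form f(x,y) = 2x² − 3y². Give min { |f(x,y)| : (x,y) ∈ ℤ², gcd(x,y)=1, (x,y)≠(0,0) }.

descent: ρ → (-3,0,2)
descent: ρ → (2,4,-1)  [lands on river]
river: ρ → (-1,4,2)
closes: descent 2, river 2
min |a| on river = 1

1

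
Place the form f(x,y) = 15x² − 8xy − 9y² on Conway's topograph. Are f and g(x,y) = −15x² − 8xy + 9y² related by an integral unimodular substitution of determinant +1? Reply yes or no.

D₁ = 604, D₂ = 604
river cycle of f (length 20): (-9, 8, 15), (15, 22, -2), (-2, 22, 15), (15, 8, -9), (-9, 10, 14), (14, 18, -5), (-5, 22, 6), (6, 14, -17), (-17, 20, 3), (3, 22, -10), … (10 more)
river cycle of g (length 20): (9, 8, -15), (-15, 22, 2), (2, 22, -15), (-15, 8, 9), (9, 10, -14), (-14, 18, 5), (5, 22, -6), (-6, 14, 17), (17, 20, -3), (-3, 22, 10), … (10 more)
cycles differ ⇒ inequivalent

no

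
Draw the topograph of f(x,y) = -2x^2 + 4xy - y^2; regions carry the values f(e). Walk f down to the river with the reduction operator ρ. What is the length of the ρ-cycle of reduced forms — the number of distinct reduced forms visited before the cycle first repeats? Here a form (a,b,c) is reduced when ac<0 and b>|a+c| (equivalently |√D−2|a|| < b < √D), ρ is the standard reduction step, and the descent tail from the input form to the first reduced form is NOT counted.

D = 8, ⌊√D⌋ = 2
descent: ρ → (-1,2,1)  [lands on river]
river: ρ → (1,2,-1)
ρ-cycle length = 2 (tail of 1 descent step not counted)

2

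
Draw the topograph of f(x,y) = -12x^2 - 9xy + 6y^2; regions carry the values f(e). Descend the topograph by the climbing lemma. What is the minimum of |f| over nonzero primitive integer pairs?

descent: ρ → (6,9,-12)  [lands on river]
river: ρ → (-12,15,3)
river: ρ → (3,15,-12)
river: ρ → (-12,9,6)
river: ρ → (6,15,-6)
river: ρ → (-6,9,12)
river: ρ → (12,15,-3)
river: ρ → (-3,15,12)
river: ρ → (12,9,-6)
river: ρ → (-6,15,6)
closes: descent 1, river 10
min |a| on river = 3

3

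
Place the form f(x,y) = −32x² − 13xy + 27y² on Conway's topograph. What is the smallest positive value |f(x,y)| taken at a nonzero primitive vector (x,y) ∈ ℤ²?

descent: ρ → (27,13,-32)  [lands on river]
river: ρ → (-32,51,8)
river: ρ → (8,45,-50)
river: ρ → (-50,55,3)
river: ρ → (3,59,-12)
river: ρ → (-12,37,47)
river: ρ → (47,57,-2)
river: ρ → (-2,59,18)
river: ρ → (18,49,-17)
river: ρ → (-17,53,12)
river: ρ → (12,43,-37)
river: ρ → (-37,31,18)
river: ρ → (18,41,-27)
river: ρ → (-27,13,32)
river: ρ → (32,51,-8)
river: ρ → (-8,45,50)
river: ρ → (50,55,-3)
river: ρ → (-3,59,12)
river: ρ → (12,37,-47)
river: ρ → (-47,57,2)
river: ρ → (2,59,-18)
river: ρ → (-18,49,17)
river: ρ → (17,53,-12)
river: ρ → (-12,43,37)
river: ρ → (37,31,-18)
river: ρ → (-18,41,27)
closes: descent 1, river 26
min |a| on river = 2

2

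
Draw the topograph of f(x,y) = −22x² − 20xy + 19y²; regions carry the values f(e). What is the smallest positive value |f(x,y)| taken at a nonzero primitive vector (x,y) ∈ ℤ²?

descent: ρ → (19,20,-22)  [lands on river]
river: ρ → (-22,24,17)
river: ρ → (17,44,-2)
river: ρ → (-2,44,17)
river: ρ → (17,24,-22)
river: ρ → (-22,20,19)
river: ρ → (19,18,-23)
river: ρ → (-23,28,14)
river: ρ → (14,28,-23)
river: ρ → (-23,18,19)
closes: descent 1, river 10
min |a| on river = 2

2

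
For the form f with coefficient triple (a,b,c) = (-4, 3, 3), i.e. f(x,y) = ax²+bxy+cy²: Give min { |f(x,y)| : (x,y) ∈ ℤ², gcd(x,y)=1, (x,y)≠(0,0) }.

river: ρ → (3,3,-4)
river: ρ → (-4,5,2)
river: ρ → (2,7,-1)
river: ρ → (-1,7,2)
river: ρ → (2,5,-4)
river: ρ → (-4,3,3)
closes: descent 0, river 6
min |a| on river = 1

1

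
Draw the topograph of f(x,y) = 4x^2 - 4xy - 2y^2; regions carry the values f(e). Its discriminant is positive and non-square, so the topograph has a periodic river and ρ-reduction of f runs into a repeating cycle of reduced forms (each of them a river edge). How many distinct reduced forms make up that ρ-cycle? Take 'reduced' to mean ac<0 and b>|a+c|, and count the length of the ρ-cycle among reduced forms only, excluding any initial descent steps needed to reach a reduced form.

D = 48, ⌊√D⌋ = 6
descent: ρ → (-2,4,4)  [lands on river]
river: ρ → (4,4,-2)
ρ-cycle length = 2 (tail of 1 descent step not counted)

2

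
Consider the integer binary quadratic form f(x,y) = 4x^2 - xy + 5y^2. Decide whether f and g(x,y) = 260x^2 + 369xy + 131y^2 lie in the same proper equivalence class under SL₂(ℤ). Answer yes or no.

D₁ = -79, D₂ = -79
f: reduced (well bottom): (4,-1,5) with a≤c, −a<b≤a
g: translate: b→-151 (≡369 mod 520), so (260,369,131)→(260,-151,22)
g: flip: (260,-151,22)→(22,151,260)
g: translate: b→19 (≡151 mod 44), so (22,151,260)→(22,19,5)
g: flip: (22,19,5)→(5,-19,22)
g: translate: b→1 (≡-19 mod 10), so (5,-19,22)→(5,1,4)
g: flip: (5,1,4)→(4,-1,5)
g: reduced (well bottom): (4,-1,5) with a≤c, −a<b≤a
reduced forms (4, -1, 5) vs (4, -1, 5) ⇒ equivalent

yes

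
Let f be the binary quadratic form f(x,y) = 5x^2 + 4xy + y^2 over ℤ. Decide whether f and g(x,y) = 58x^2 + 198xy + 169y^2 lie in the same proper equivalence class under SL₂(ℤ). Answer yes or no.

D₁ = -4, D₂ = -4
f: flip: (5,4,1)→(1,-4,5)
f: translate: b→0 (≡-4 mod 2), so (1,-4,5)→(1,0,1)
f: reduced (well bottom): (1,0,1) with a≤c, −a<b≤a
g: translate: b→-34 (≡198 mod 116), so (58,198,169)→(58,-34,5)
g: flip: (58,-34,5)→(5,34,58)
g: translate: b→4 (≡34 mod 10), so (5,34,58)→(5,4,1)
g: flip: (5,4,1)→(1,-4,5)
g: translate: b→0 (≡-4 mod 2), so (1,-4,5)→(1,0,1)
g: reduced (well bottom): (1,0,1) with a≤c, −a<b≤a
reduced forms (1, 0, 1) vs (1, 0, 1) ⇒ equivalent

yes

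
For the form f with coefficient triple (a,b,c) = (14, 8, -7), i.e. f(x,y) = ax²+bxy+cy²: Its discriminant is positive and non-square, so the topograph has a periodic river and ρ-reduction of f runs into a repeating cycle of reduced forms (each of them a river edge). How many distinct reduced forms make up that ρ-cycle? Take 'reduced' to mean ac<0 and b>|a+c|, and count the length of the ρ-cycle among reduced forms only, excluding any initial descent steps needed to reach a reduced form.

D = 456, ⌊√D⌋ = 21
river: ρ → (-7,20,2)
river: ρ → (2,20,-7)
river: ρ → (-7,8,14)
river: ρ → (14,20,-1)
river: ρ → (-1,20,14)
river: ρ → (14,8,-7)
ρ-cycle length = 6 (tail of 0 descent steps not counted)

6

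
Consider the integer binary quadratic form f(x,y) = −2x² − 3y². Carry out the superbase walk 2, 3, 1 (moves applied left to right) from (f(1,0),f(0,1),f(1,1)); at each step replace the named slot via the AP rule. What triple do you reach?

start (-2,-3,-5) = (f(1,0),f(0,1),f(1,1))
replace slot 2: 2·((-2)+(-5)) − (-3) = -11 → (-2,-11,-5)
replace slot 3: 2·((-2)+(-11)) − (-5) = -21 → (-2,-11,-21)
replace slot 1: 2·((-11)+(-21)) − (-2) = -62 → (-62,-11,-21)

-62,-11,-21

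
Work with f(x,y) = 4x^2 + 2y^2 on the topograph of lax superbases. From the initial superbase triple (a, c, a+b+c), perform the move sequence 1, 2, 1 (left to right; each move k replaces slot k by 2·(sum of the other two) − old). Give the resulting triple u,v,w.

start (4,2,6) = (f(1,0),f(0,1),f(1,1))
replace slot 1: 2·(2+6) − 4 = 12 → (12,2,6)
replace slot 2: 2·(12+6) − 2 = 34 → (12,34,6)
replace slot 1: 2·(34+6) − 12 = 68 → (68,34,6)

68,34,6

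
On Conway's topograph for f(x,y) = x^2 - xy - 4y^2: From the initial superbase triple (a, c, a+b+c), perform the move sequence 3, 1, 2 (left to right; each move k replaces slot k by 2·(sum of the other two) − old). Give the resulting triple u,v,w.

start (1,-4,-4) = (f(1,0),f(0,1),f(1,1))
replace slot 3: 2·(1+(-4)) − (-4) = -2 → (1,-4,-2)
replace slot 1: 2·((-4)+(-2)) − 1 = -13 → (-13,-4,-2)
replace slot 2: 2·((-13)+(-2)) − (-4) = -26 → (-13,-26,-2)

-13,-26,-2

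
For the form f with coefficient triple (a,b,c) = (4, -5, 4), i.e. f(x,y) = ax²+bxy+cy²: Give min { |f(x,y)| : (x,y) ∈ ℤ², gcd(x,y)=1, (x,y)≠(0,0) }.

translate: b→3 (≡-5 mod 8), so (4,-5,4)→(4,3,3)
flip: (4,3,3)→(3,-3,4)
translate: b→3 (≡-3 mod 6), so (3,-3,4)→(3,3,4)
reduced (well bottom): (3,3,4) with a≤c, −a<b≤a
well minimum = a = 3

3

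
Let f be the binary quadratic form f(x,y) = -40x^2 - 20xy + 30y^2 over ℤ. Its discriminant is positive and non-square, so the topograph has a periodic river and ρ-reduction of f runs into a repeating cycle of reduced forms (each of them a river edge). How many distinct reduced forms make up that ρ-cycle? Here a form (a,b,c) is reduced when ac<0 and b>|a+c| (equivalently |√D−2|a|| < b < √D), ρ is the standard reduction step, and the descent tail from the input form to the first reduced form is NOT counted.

D = 5200, ⌊√D⌋ = 72
descent: ρ → (30,20,-40)  [lands on river]
river: ρ → (-40,60,10)
river: ρ → (10,60,-40)
river: ρ → (-40,20,30)
river: ρ → (30,40,-30)
river: ρ → (-30,20,40)
river: ρ → (40,60,-10)
river: ρ → (-10,60,40)
river: ρ → (40,20,-30)
river: ρ → (-30,40,30)
ρ-cycle length = 10 (tail of 1 descent step not counted)

10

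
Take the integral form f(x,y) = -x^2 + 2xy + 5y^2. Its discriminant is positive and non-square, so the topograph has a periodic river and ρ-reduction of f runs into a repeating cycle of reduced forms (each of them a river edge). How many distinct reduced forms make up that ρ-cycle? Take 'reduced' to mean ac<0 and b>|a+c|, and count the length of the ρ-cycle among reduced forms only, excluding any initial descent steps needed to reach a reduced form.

D = 24, ⌊√D⌋ = 4
descent: ρ → (5,-2,-1)
descent: ρ → (-1,4,2)  [lands on river]
river: ρ → (2,4,-1)
ρ-cycle length = 2 (tail of 2 descent steps not counted)

2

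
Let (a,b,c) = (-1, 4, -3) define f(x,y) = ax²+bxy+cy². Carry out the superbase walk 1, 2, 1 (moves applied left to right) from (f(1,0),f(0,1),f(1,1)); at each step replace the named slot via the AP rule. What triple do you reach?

start (-1,-3,0) = (f(1,0),f(0,1),f(1,1))
replace slot 1: 2·((-3)+0) − (-1) = -5 → (-5,-3,0)
replace slot 2: 2·((-5)+0) − (-3) = -7 → (-5,-7,0)
replace slot 1: 2·((-7)+0) − (-5) = -9 → (-9,-7,0)

-9,-7,0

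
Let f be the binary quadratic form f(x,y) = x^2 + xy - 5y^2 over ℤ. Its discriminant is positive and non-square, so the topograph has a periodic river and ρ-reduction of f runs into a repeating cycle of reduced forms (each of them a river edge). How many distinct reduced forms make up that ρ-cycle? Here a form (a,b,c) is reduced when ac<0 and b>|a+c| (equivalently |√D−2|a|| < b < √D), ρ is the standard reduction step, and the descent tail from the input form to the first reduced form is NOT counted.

D = 21, ⌊√D⌋ = 4
descent: ρ → (-5,-1,1)
descent: ρ → (1,3,-3)  [lands on river]
river: ρ → (-3,3,1)
ρ-cycle length = 2 (tail of 2 descent steps not counted)

2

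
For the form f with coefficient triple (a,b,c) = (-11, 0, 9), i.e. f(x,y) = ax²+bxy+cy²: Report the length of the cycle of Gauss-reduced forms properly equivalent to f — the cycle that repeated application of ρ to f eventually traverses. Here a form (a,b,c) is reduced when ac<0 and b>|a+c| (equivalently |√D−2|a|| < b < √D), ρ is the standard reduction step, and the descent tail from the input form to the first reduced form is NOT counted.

D = 396, ⌊√D⌋ = 19
descent: ρ → (9,18,-2)  [lands on river]
river: ρ → (-2,18,9)
ρ-cycle length = 2 (tail of 1 descent step not counted)

2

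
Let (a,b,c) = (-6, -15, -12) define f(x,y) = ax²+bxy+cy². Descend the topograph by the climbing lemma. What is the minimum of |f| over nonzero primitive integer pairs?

translate: b→3 (≡15 mod 12), so (6,15,12)→(6,3,3)
flip: (6,3,3)→(3,-3,6)
translate: b→3 (≡-3 mod 6), so (3,-3,6)→(3,3,6)
reduced (well bottom): (3,3,6) with a≤c, −a<b≤a
well minimum |f| = |-3| = 3 (negative-definite)

3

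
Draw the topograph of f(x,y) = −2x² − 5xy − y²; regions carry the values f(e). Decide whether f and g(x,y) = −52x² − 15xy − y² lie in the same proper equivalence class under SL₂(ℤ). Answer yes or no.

D₁ = 17, D₂ = 17
river cycle of f (length 6): (-1, 3, 2), (2, 1, -2), (-2, 3, 1), (1, 3, -2), (-2, 1, 2), (2, 3, -1)
river cycle of g (length 6): (-1, 3, 2), (2, 1, -2), (-2, 3, 1), (1, 3, -2), (-2, 1, 2), (2, 3, -1)
cycles coincide ⇒ equivalent

yes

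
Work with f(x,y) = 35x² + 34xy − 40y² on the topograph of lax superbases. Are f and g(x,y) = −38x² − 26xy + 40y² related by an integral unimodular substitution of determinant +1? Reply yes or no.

D₁ = 6756, D₂ = 6756
river cycle of f (length 48): (-40, 46, 29), (29, 70, -16), (-16, 58, 53), (53, 48, -21), (-21, 78, 8), (8, 82, -1), (-1, 82, 8), (8, 78, -21), (-21, 48, 53), (53, 58, -16), … (38 more)
river cycle of g (length 48): (40, 26, -38), (-38, 50, 28), (28, 62, -26), (-26, 42, 48), (48, 54, -20), (-20, 66, 30), (30, 54, -32), (-32, 74, 10), (10, 66, -60), (-60, 54, 16), … (38 more)
cycles differ ⇒ inequivalent

no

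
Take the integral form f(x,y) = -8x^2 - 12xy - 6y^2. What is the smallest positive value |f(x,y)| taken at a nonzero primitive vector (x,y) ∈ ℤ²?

translate: b→-4 (≡12 mod 16), so (8,12,6)→(8,-4,2)
flip: (8,-4,2)→(2,4,8)
translate: b→0 (≡4 mod 4), so (2,4,8)→(2,0,6)
reduced (well bottom): (2,0,6) with a≤c, −a<b≤a
well minimum |f| = |-2| = 2 (negative-definite)

2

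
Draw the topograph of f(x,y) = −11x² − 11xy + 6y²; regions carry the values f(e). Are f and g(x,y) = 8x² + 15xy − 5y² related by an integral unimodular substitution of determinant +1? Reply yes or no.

D₁ = 385, D₂ = 385
river cycle of f (length 12): (6, 11, -11), (-11, 11, 6), (6, 13, -9), (-9, 5, 10), (10, 15, -4), (-4, 17, 6), (6, 19, -1), (-1, 19, 6), (6, 17, -4), (-4, 15, 10), … (2 more)
river cycle of g (length 10): (-5, 15, 8), (8, 17, -3), (-3, 19, 2), (2, 17, -12), (-12, 7, 7), (7, 7, -12), (-12, 17, 2), (2, 19, -3), (-3, 17, 8), (8, 15, -5)
cycles differ ⇒ inequivalent

no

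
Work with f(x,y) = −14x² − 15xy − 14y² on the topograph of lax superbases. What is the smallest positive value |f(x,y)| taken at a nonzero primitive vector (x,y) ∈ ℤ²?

translate: b→-13 (≡15 mod 28), so (14,15,14)→(14,-13,13)
flip: (14,-13,13)→(13,13,14)
reduced (well bottom): (13,13,14) with a≤c, −a<b≤a
well minimum |f| = |-13| = 13 (negative-definite)

13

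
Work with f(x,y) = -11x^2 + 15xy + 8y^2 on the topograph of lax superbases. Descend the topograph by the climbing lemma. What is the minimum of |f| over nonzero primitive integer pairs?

river: ρ → (8,17,-9)
river: ρ → (-9,19,6)
river: ρ → (6,17,-12)
river: ρ → (-12,7,11)
river: ρ → (11,15,-8)
river: ρ → (-8,17,9)
river: ρ → (9,19,-6)
river: ρ → (-6,17,12)
river: ρ → (12,7,-11)
river: ρ → (-11,15,8)
closes: descent 0, river 10
min |a| on river = 6

6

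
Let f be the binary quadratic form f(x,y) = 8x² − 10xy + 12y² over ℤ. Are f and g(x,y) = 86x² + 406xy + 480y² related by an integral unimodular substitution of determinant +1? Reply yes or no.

D₁ = -284, D₂ = -284
f: translate: b→6 (≡-10 mod 16), so (8,-10,12)→(8,6,10)
f: reduced (well bottom): (8,6,10) with a≤c, −a<b≤a
g: translate: b→62 (≡406 mod 172), so (86,406,480)→(86,62,12)
g: flip: (86,62,12)→(12,-62,86)
g: translate: b→10 (≡-62 mod 24), so (12,-62,86)→(12,10,8)
g: flip: (12,10,8)→(8,-10,12)
g: translate: b→6 (≡-10 mod 16), so (8,-10,12)→(8,6,10)
g: reduced (well bottom): (8,6,10) with a≤c, −a<b≤a
reduced forms (8, 6, 10) vs (8, 6, 10) ⇒ equivalent

yes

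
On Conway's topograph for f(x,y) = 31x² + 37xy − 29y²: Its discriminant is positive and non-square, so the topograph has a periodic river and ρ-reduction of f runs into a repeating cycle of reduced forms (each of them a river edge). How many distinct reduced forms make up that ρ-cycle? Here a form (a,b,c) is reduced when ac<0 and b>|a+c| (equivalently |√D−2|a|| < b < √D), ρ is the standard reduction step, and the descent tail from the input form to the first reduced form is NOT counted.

D = 4965, ⌊√D⌋ = 70
river: ρ → (-29,21,39)
river: ρ → (39,57,-11)
river: ρ → (-11,53,49)
river: ρ → (49,45,-15)
river: ρ → (-15,45,49)
river: ρ → (49,53,-11)
river: ρ → (-11,57,39)
river: ρ → (39,21,-29)
river: ρ → (-29,37,31)
river: ρ → (31,25,-35)
river: ρ → (-35,45,21)
river: ρ → (21,39,-41)
river: ρ → (-41,43,19)
river: ρ → (19,33,-51)
river: ρ → (-51,69,1)
river: ρ → (1,69,-51)
river: ρ → (-51,33,19)
river: ρ → (19,43,-41)
river: ρ → (-41,39,21)
river: ρ → (21,45,-35)
river: ρ → (-35,25,31)
river: ρ → (31,37,-29)
ρ-cycle length = 22 (tail of 0 descent steps not counted)

22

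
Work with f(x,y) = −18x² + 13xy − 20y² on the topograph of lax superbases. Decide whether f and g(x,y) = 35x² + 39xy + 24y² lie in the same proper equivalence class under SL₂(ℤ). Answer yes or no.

D₁ = -1271, D₂ = -1839
discriminants differ ⇒ not SL₂(ℤ)-equivalent

no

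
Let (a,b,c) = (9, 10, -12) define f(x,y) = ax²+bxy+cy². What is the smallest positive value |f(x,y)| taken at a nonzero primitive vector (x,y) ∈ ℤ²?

river: ρ → (-12,14,7)
river: ρ → (7,14,-12)
river: ρ → (-12,10,9)
river: ρ → (9,8,-13)
river: ρ → (-13,18,4)
river: ρ → (4,22,-3)
river: ρ → (-3,20,11)
river: ρ → (11,2,-12)
river: ρ → (-12,22,1)
river: ρ → (1,22,-12)
river: ρ → (-12,2,11)
river: ρ → (11,20,-3)
river: ρ → (-3,22,4)
river: ρ → (4,18,-13)
river: ρ → (-13,8,9)
river: ρ → (9,10,-12)
closes: descent 0, river 16
min |a| on river = 1

1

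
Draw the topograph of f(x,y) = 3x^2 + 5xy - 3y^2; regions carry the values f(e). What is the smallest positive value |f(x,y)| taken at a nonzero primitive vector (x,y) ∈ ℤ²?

river: ρ → (-3,7,1)
river: ρ → (1,7,-3)
river: ρ → (-3,5,3)
river: ρ → (3,7,-1)
river: ρ → (-1,7,3)
river: ρ → (3,5,-3)
closes: descent 0, river 6
min |a| on river = 1

1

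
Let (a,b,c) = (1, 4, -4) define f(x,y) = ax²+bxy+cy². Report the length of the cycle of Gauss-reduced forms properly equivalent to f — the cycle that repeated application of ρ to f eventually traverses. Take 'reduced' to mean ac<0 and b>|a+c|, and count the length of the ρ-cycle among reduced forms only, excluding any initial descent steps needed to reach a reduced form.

D = 32, ⌊√D⌋ = 5
river: ρ → (-4,4,1)
river: ρ → (1,4,-4)
ρ-cycle length = 2 (tail of 0 descent steps not counted)

2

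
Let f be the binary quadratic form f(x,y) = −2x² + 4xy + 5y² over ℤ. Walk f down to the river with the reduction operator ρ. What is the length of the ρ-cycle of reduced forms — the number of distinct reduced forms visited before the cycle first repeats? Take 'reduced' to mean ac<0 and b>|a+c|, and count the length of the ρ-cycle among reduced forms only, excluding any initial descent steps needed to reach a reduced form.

D = 56, ⌊√D⌋ = 7
river: ρ → (5,6,-1)
river: ρ → (-1,6,5)
river: ρ → (5,4,-2)
river: ρ → (-2,4,5)
ρ-cycle length = 4 (tail of 0 descent steps not counted)

4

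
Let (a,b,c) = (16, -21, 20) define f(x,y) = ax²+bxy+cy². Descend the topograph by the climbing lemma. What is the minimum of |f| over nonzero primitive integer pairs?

translate: b→11 (≡-21 mod 32), so (16,-21,20)→(16,11,15)
flip: (16,11,15)→(15,-11,16)
reduced (well bottom): (15,-11,16) with a≤c, −a<b≤a
well minimum = a = 15

15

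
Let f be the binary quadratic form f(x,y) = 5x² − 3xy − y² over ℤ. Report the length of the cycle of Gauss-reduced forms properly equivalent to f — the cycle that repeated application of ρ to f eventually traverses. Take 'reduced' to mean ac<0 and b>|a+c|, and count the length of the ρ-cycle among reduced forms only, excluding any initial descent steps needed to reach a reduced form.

D = 29, ⌊√D⌋ = 5
descent: ρ → (-1,5,1)  [lands on river]
river: ρ → (1,5,-1)
ρ-cycle length = 2 (tail of 1 descent step not counted)

2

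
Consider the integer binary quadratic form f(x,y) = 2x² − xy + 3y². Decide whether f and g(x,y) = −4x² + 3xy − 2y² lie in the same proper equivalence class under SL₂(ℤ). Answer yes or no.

D₁ = -23, D₂ = -23
f: reduced (well bottom): (2,-1,3) with a≤c, −a<b≤a
g is negative-definite; reduce −g:
−g: flip: (4,-3,2)→(2,3,4)
−g: translate: b→-1 (≡3 mod 4), so (2,3,4)→(2,-1,3)
−g: reduced (well bottom): (2,-1,3) with a≤c, −a<b≤a
flip sign back: reduced form of g is (-2,1,-3)
reduced forms (2, -1, 3) vs (-2, 1, -3) ⇒ inequivalent

no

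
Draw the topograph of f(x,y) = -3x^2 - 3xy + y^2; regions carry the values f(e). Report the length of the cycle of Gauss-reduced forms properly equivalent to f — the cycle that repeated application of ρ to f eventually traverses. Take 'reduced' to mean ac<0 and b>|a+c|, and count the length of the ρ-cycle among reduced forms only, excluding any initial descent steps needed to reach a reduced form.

D = 21, ⌊√D⌋ = 4
descent: ρ → (1,3,-3)  [lands on river]
river: ρ → (-3,3,1)
ρ-cycle length = 2 (tail of 1 descent step not counted)

2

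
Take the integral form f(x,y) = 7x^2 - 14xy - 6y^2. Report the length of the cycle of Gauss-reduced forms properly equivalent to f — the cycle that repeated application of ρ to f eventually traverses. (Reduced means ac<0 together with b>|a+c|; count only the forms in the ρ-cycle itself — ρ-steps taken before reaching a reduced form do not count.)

D = 364, ⌊√D⌋ = 19
descent: ρ → (-6,14,7)  [lands on river]
river: ρ → (7,14,-6)
river: ρ → (-6,10,11)
river: ρ → (11,12,-5)
river: ρ → (-5,18,2)
river: ρ → (2,18,-5)
river: ρ → (-5,12,11)
river: ρ → (11,10,-6)
ρ-cycle length = 8 (tail of 1 descent step not counted)

8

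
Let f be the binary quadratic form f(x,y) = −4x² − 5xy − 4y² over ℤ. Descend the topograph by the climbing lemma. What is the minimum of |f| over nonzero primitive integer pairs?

translate: b→-3 (≡5 mod 8), so (4,5,4)→(4,-3,3)
flip: (4,-3,3)→(3,3,4)
reduced (well bottom): (3,3,4) with a≤c, −a<b≤a
well minimum |f| = |-3| = 3 (negative-definite)

3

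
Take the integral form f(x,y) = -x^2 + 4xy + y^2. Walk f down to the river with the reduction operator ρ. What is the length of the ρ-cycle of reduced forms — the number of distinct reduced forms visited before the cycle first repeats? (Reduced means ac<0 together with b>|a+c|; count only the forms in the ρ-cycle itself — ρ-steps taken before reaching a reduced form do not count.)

D = 20, ⌊√D⌋ = 4
river: ρ → (1,4,-1)
river: ρ → (-1,4,1)
ρ-cycle length = 2 (tail of 0 descent steps not counted)

2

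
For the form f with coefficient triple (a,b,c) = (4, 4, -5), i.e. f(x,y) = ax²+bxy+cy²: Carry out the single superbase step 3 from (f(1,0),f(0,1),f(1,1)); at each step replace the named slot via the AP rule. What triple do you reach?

start (4,-5,3) = (f(1,0),f(0,1),f(1,1))
replace slot 3: 2·(4+(-5)) − 3 = -5 → (4,-5,-5)

4,-5,-5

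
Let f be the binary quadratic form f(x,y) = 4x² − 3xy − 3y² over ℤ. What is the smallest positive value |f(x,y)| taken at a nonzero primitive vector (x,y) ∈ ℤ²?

descent: ρ → (-3,3,4)  [lands on river]
river: ρ → (4,5,-2)
river: ρ → (-2,7,1)
river: ρ → (1,7,-2)
river: ρ → (-2,5,4)
river: ρ → (4,3,-3)
closes: descent 1, river 6
min |a| on river = 1

1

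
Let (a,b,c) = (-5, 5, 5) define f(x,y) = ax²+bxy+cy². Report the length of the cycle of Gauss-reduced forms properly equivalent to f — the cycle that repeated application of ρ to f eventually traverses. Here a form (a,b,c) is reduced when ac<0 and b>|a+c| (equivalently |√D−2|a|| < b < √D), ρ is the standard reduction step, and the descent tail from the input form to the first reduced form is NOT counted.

D = 125, ⌊√D⌋ = 11
river: ρ → (5,5,-5)
river: ρ → (-5,5,5)
ρ-cycle length = 2 (tail of 0 descent steps not counted)

2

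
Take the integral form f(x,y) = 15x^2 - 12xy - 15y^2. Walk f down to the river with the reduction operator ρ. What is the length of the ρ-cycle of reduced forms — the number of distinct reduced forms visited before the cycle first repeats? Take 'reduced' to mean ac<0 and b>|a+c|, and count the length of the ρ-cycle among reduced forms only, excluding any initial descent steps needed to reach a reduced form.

D = 1044, ⌊√D⌋ = 32
descent: ρ → (-15,12,15)  [lands on river]
river: ρ → (15,18,-12)
river: ρ → (-12,30,3)
river: ρ → (3,30,-12)
river: ρ → (-12,18,15)
river: ρ → (15,12,-15)
river: ρ → (-15,18,12)
river: ρ → (12,30,-3)
river: ρ → (-3,30,12)
river: ρ → (12,18,-15)
ρ-cycle length = 10 (tail of 1 descent step not counted)

10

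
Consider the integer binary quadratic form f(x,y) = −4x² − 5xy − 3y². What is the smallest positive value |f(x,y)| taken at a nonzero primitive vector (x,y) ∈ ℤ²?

translate: b→-3 (≡5 mod 8), so (4,5,3)→(4,-3,2)
flip: (4,-3,2)→(2,3,4)
translate: b→-1 (≡3 mod 4), so (2,3,4)→(2,-1,3)
reduced (well bottom): (2,-1,3) with a≤c, −a<b≤a
well minimum |f| = |-2| = 2 (negative-definite)

2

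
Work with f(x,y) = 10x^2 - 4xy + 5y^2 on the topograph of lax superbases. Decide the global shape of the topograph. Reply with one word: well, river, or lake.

D = b²−4ac = (-4)² − 4·10·5 = -184
D < 0 ⇒ definite ⇒ every region one sign ⇒ single well

well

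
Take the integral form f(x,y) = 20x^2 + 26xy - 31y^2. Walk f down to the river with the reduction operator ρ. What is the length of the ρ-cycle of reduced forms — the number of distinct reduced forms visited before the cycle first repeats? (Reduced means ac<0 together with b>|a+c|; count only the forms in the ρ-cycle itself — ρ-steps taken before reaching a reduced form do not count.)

D = 3156, ⌊√D⌋ = 56
river: ρ → (-31,36,15)
river: ρ → (15,54,-4)
river: ρ → (-4,50,41)
river: ρ → (41,32,-13)
river: ρ → (-13,46,20)
river: ρ → (20,34,-25)
river: ρ → (-25,16,29)
river: ρ → (29,42,-12)
river: ρ → (-12,54,5)
river: ρ → (5,56,-1)
river: ρ → (-1,56,5)
river: ρ → (5,54,-12)
river: ρ → (-12,42,29)
river: ρ → (29,16,-25)
river: ρ → (-25,34,20)
river: ρ → (20,46,-13)
river: ρ → (-13,32,41)
river: ρ → (41,50,-4)
river: ρ → (-4,54,15)
river: ρ → (15,36,-31)
river: ρ → (-31,26,20)
river: ρ → (20,54,-3)
river: ρ → (-3,54,20)
river: ρ → (20,26,-31)
ρ-cycle length = 24 (tail of 0 descent steps not counted)

24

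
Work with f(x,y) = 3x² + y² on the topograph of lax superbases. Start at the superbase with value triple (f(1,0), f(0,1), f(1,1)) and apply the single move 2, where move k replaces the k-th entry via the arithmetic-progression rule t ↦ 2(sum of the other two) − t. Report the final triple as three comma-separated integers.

start (3,1,4) = (f(1,0),f(0,1),f(1,1))
replace slot 2: 2·(3+4) − 1 = 13 → (3,13,4)

3,13,4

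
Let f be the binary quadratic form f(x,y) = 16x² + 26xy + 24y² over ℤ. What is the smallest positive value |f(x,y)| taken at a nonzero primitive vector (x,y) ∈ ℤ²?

translate: b→-6 (≡26 mod 32), so (16,26,24)→(16,-6,14)
flip: (16,-6,14)→(14,6,16)
reduced (well bottom): (14,6,16) with a≤c, −a<b≤a
well minimum = a = 14

14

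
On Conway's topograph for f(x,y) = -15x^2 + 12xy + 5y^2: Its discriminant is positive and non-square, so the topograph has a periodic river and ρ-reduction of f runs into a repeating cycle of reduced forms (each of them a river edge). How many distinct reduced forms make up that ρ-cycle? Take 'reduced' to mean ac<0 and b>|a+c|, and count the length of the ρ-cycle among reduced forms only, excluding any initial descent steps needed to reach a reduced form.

D = 444, ⌊√D⌋ = 21
river: ρ → (5,18,-6)
river: ρ → (-6,18,5)
river: ρ → (5,12,-15)
river: ρ → (-15,18,2)
river: ρ → (2,18,-15)
river: ρ → (-15,12,5)
ρ-cycle length = 6 (tail of 0 descent steps not counted)

6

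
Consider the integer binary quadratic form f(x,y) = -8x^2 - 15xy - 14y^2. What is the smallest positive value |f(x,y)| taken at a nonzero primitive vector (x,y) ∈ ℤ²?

translate: b→-1 (≡15 mod 16), so (8,15,14)→(8,-1,7)
flip: (8,-1,7)→(7,1,8)
reduced (well bottom): (7,1,8) with a≤c, −a<b≤a
well minimum |f| = |-7| = 7 (negative-definite)

7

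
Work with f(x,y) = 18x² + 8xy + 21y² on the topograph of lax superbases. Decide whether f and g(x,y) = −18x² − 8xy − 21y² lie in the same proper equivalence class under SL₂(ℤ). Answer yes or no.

D₁ = -1448, D₂ = -1448
f: reduced (well bottom): (18,8,21) with a≤c, −a<b≤a
g is negative-definite; reduce −g:
−g: reduced (well bottom): (18,8,21) with a≤c, −a<b≤a
flip sign back: reduced form of g is (-18,-8,-21)
reduced forms (18, 8, 21) vs (-18, -8, -21) ⇒ inequivalent

no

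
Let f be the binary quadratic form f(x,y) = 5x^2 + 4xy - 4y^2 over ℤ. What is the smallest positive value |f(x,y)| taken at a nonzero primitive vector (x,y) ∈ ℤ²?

river: ρ → (-4,4,5)
river: ρ → (5,6,-3)
river: ρ → (-3,6,5)
river: ρ → (5,4,-4)
closes: descent 0, river 4
min |a| on river = 3

3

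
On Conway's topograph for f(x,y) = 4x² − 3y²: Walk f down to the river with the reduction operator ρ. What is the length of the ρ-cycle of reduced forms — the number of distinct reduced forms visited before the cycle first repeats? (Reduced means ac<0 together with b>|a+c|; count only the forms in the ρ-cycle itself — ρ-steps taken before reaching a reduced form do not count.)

D = 48, ⌊√D⌋ = 6
descent: ρ → (-3,6,1)  [lands on river]
river: ρ → (1,6,-3)
ρ-cycle length = 2 (tail of 1 descent step not counted)

2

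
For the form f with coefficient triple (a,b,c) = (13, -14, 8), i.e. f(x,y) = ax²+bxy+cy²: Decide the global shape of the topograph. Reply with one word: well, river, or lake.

D = b²−4ac = (-14)² − 4·13·8 = -220
D < 0 ⇒ definite ⇒ every region one sign ⇒ single well

well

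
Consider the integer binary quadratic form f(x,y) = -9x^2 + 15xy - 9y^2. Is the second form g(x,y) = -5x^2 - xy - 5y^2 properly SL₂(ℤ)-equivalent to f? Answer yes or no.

D₁ = -99, D₂ = -99
f is negative-definite; reduce −f:
−f: translate: b→3 (≡-15 mod 18), so (9,-15,9)→(9,3,3)
−f: flip: (9,3,3)→(3,-3,9)
−f: translate: b→3 (≡-3 mod 6), so (3,-3,9)→(3,3,9)
−f: reduced (well bottom): (3,3,9) with a≤c, −a<b≤a
flip sign back: reduced form of f is (-3,-3,-9)
g is negative-definite; reduce −g:
−g: reduced (well bottom): (5,1,5) with a≤c, −a<b≤a
flip sign back: reduced form of g is (-5,-1,-5)
reduced forms (-3, -3, -9) vs (-5, -1, -5) ⇒ inequivalent

no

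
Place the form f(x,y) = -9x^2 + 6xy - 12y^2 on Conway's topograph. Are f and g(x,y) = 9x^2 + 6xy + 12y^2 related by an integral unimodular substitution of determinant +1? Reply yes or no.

D₁ = -396, D₂ = -396
f is negative-definite; reduce −f:
−f: reduced (well bottom): (9,-6,12) with a≤c, −a<b≤a
flip sign back: reduced form of f is (-9,6,-12)
g: reduced (well bottom): (9,6,12) with a≤c, −a<b≤a
reduced forms (-9, 6, -12) vs (9, 6, 12) ⇒ inequivalent

no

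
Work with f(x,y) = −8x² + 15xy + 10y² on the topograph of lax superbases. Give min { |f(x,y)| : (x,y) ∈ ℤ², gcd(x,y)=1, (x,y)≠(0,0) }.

river: ρ → (10,5,-13)
river: ρ → (-13,21,2)
river: ρ → (2,23,-2)
river: ρ → (-2,21,13)
river: ρ → (13,5,-10)
river: ρ → (-10,15,8)
river: ρ → (8,17,-8)
river: ρ → (-8,15,10)
closes: descent 0, river 8
min |a| on river = 2

2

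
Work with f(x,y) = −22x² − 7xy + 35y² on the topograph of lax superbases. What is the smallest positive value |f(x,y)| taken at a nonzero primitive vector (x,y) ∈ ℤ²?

descent: ρ → (35,7,-22)
descent: ρ → (-22,37,20)  [lands on river]
river: ρ → (20,43,-16)
river: ρ → (-16,53,5)
river: ρ → (5,47,-46)
river: ρ → (-46,45,6)
river: ρ → (6,51,-22)
closes: descent 2, river 6
min |a| on river = 5

5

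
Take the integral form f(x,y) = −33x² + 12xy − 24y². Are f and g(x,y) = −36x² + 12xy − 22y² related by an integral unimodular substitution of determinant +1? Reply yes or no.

D₁ = -3024, D₂ = -3024
f is negative-definite; reduce −f:
−f: flip: (33,-12,24)→(24,12,33)
−f: reduced (well bottom): (24,12,33) with a≤c, −a<b≤a
flip sign back: reduced form of f is (-24,-12,-33)
g is negative-definite; reduce −g:
−g: flip: (36,-12,22)→(22,12,36)
−g: reduced (well bottom): (22,12,36) with a≤c, −a<b≤a
flip sign back: reduced form of g is (-22,-12,-36)
reduced forms (-24, -12, -33) vs (-22, -12, -36) ⇒ inequivalent

no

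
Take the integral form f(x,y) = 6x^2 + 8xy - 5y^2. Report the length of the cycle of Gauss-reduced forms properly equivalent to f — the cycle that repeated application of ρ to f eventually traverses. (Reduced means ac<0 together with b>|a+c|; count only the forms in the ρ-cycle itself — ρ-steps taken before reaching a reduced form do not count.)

D = 184, ⌊√D⌋ = 13
river: ρ → (-5,12,2)
river: ρ → (2,12,-5)
river: ρ → (-5,8,6)
river: ρ → (6,4,-7)
river: ρ → (-7,10,3)
river: ρ → (3,8,-10)
river: ρ → (-10,12,1)
river: ρ → (1,12,-10)
river: ρ → (-10,8,3)
river: ρ → (3,10,-7)
river: ρ → (-7,4,6)
river: ρ → (6,8,-5)
ρ-cycle length = 12 (tail of 0 descent steps not counted)

12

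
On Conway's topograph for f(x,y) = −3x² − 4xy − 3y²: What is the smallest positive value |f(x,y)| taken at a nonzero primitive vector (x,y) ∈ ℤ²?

translate: b→-2 (≡4 mod 6), so (3,4,3)→(3,-2,2)
flip: (3,-2,2)→(2,2,3)
reduced (well bottom): (2,2,3) with a≤c, −a<b≤a
well minimum |f| = |-2| = 2 (negative-definite)

2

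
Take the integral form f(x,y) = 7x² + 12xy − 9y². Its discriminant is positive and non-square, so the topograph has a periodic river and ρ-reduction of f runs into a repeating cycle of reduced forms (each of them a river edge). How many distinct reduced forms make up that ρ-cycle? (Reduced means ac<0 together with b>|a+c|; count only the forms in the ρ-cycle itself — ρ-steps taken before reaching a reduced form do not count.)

D = 396, ⌊√D⌋ = 19
river: ρ → (-9,6,10)
river: ρ → (10,14,-5)
river: ρ → (-5,16,7)
river: ρ → (7,12,-9)
ρ-cycle length = 4 (tail of 0 descent steps not counted)

4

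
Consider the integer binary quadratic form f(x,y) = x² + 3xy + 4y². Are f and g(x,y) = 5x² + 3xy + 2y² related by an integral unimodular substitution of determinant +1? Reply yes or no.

D₁ = -7, D₂ = -31
discriminants differ ⇒ not SL₂(ℤ)-equivalent

no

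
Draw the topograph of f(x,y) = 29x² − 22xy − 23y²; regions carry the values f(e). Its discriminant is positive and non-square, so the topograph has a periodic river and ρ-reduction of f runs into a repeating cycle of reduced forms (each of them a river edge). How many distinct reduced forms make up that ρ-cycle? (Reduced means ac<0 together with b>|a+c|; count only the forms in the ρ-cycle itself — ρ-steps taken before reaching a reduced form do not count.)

D = 3152, ⌊√D⌋ = 56
descent: ρ → (-23,22,29)  [lands on river]
river: ρ → (29,36,-16)
river: ρ → (-16,28,37)
river: ρ → (37,46,-7)
river: ρ → (-7,52,16)
river: ρ → (16,44,-19)
river: ρ → (-19,32,28)
river: ρ → (28,24,-23)
ρ-cycle length = 8 (tail of 1 descent step not counted)

8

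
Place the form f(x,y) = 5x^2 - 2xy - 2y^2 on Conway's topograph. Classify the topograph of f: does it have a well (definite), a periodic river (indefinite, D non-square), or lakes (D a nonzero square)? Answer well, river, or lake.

D = b²−4ac = (-2)² − 4·5·(-2) = 44
D > 0 non-square ⇒ indefinite ⇒ periodic river

river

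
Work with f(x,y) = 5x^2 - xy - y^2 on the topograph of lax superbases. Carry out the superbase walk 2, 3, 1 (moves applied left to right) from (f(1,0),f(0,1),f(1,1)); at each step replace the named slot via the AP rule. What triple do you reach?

start (5,-1,3) = (f(1,0),f(0,1),f(1,1))
replace slot 2: 2·(5+3) − (-1) = 17 → (5,17,3)
replace slot 3: 2·(5+17) − 3 = 41 → (5,17,41)
replace slot 1: 2·(17+41) − 5 = 111 → (111,17,41)

111,17,41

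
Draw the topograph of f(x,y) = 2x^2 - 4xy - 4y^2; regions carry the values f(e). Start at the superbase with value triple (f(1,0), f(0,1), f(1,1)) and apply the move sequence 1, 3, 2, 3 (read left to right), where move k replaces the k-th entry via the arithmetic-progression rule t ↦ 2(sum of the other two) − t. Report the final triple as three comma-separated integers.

start (2,-4,-6) = (f(1,0),f(0,1),f(1,1))
replace slot 1: 2·((-4)+(-6)) − 2 = -22 → (-22,-4,-6)
replace slot 3: 2·((-22)+(-4)) − (-6) = -46 → (-22,-4,-46)
replace slot 2: 2·((-22)+(-46)) − (-4) = -132 → (-22,-132,-46)
replace slot 3: 2·((-22)+(-132)) − (-46) = -262 → (-22,-132,-262)

-22,-132,-262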